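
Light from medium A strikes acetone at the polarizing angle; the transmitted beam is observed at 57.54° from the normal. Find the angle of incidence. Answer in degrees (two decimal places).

θ_B ≈ 32.46°

Brewster's condition makes the reflected and refracted beams perpendicular: θ_B + θ_t = 90°.
θ_B = 90° − 57.54° = 32.46°.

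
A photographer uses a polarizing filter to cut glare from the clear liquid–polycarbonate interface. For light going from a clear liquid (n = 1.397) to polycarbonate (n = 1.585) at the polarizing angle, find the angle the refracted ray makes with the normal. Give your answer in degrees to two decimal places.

tan θ_B = n₂/n₁ = 1.585/1.397 = 1.1346, so θ_B = 48.61°.
Since θ_B + θ_t = 90° at Brewster incidence, θ_t = 90° − 48.61° = 41.39°.

θ_t ≈ 41.39°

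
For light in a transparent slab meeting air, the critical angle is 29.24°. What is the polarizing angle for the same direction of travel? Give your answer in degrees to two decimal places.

At the critical angle sin θ_c = n₂/n₁, giving n₂/n₁ = sin 29.24° = 0.4885.
Then tan θ_B = n₂/n₁ = 0.4885, so θ_B = arctan 0.4885 = 26.03°.

θ_B ≈ 26.03°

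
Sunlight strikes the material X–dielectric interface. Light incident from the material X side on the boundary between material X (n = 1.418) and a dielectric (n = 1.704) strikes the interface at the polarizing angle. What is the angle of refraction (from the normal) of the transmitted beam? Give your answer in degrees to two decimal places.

First find Brewster's angle: tan θ_B = 1.704/1.418 = 1.2017, giving θ_B = 50.23°.
At Brewster's angle the reflected and refracted rays are perpendicular, so θ_t = 90° − θ_B = 90° − 50.23° = 39.77°.

θ_t ≈ 39.77°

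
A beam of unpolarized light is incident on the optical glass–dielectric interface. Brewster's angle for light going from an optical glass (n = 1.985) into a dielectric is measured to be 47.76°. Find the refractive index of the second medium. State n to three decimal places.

At Brewster's angle, tan θ_B = n₂/n₁ with n₁ on the incident side (an optical glass) and n₂ on the transmitted side (a dielectric).
n₂ = n₁ tan θ_B = 1.985 × tan 47.76° = 2.186.

n ≈ 2.186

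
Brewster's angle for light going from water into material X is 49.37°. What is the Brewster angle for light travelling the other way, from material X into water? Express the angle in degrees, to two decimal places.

Reversing the direction swaps n₁ and n₂, so tan θ_B' = 1/tan θ_B and θ_B' = 90° − θ_B.
Hence θ_B' = 90° − 49.37° = 40.63°.

θ_B' ≈ 40.63°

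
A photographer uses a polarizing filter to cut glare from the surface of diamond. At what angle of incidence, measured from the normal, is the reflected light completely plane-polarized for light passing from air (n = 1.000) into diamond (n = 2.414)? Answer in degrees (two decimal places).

Here n₂/n₁ = 2.414/1.000 = 2.4140, and Brewster's law gives tan θ_B = n₂/n₁.
θ_B = arctan(2.4140) = 67.50°.

θ_B ≈ 67.50°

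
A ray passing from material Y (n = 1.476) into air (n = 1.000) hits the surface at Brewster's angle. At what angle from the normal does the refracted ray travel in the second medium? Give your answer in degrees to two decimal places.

tan θ_B = n₂/n₁ = 1.000/1.476 = 0.6775, so θ_B = 34.12°.
The refracted ray is perpendicular to the reflected ray, so θ_t = 90° − θ_B = 55.88°.

θ_t ≈ 55.88°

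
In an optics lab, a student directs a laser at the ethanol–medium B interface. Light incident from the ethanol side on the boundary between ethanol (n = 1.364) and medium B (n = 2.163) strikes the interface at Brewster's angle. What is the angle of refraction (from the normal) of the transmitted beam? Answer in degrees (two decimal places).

θ_t ≈ 32.24°

θ_B = arctan(n₂/n₁) = arctan(2.163/1.364) = 57.76°.
The refracted ray is perpendicular to the reflected ray, so θ_t = 90° − θ_B = 32.24°.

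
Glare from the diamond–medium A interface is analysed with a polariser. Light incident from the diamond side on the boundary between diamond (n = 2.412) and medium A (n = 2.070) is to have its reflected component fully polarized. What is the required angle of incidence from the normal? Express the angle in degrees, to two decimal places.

tan θ_B = n₂/n₁ = 2.070/2.412 = 0.8582.
θ_B = arctan(0.8582) = 40.64°.

θ_B ≈ 40.64°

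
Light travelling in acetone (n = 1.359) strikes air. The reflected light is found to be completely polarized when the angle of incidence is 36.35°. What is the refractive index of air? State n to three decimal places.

n ≈ 1.000

At the polarizing angle, tan θ_B = n₂/n₁ with n₁ on the incident side (acetone) and n₂ on the transmitted side (air).
n₂ = n₁ tan θ_B = 1.359 × tan 36.35° = 1.000.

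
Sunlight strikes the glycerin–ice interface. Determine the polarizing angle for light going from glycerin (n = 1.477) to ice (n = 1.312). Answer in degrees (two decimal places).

θ_B ≈ 41.61°

Here n₂/n₁ = 1.312/1.477 = 0.8883, and Brewster's law gives tan θ_B = n₂/n₁.
θ_B = arctan(0.8883) = 41.61°.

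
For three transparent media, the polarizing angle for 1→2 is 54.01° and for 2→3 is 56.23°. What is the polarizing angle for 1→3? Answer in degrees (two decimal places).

tan θ_B(1→2) = n₂/n₁ = tan 54.01° = 1.3769.
tan θ_B(2→3) = n₃/n₂ = tan 56.23° = 1.4955.
So n₃/n₁ = (n₂/n₁)(n₃/n₂) = 1.3769 × 1.4955 = 2.0591.
θ_B(1→3) = arctan(2.0591) = 64.10°.

θ_B ≈ 64.10°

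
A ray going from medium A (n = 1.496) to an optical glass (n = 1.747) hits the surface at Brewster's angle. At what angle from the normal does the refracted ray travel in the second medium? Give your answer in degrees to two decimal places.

θ_t ≈ 40.57°

tan θ_B = n₂/n₁ = 1.747/1.496 = 1.1678, so θ_B = 49.43°.
At Brewster's angle the reflected and refracted rays are perpendicular, so θ_t = 90° − θ_B = 90° − 49.43° = 40.57°.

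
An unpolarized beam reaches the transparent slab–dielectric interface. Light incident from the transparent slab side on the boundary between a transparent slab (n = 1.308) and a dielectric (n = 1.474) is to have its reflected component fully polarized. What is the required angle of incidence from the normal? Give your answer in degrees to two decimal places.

Here n₂/n₁ = 1.474/1.308 = 1.1269, and Brewster's law gives tan θ_B = n₂/n₁.
θ_B = arctan(1.1269) = 48.41°.

θ_B ≈ 48.41°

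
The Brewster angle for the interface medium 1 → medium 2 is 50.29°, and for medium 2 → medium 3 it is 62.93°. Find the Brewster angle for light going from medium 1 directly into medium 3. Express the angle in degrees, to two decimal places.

θ_B ≈ 67.00°

tan θ_B(1→2) = n₂/n₁ = tan 50.29° = 1.2041.
tan θ_B(2→3) = n₃/n₂ = tan 62.93° = 1.9567.
So n₃/n₁ = (n₂/n₁)(n₃/n₂) = 1.2041 × 1.9567 = 2.3560.
θ_B(1→3) = arctan(2.3560) = 67.00°.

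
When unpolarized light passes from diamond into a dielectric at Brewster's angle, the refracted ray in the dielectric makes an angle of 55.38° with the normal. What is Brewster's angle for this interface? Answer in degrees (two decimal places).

θ_B ≈ 34.62°

At Brewster's angle the reflected and refracted rays are perpendicular, so θ_B + θ_t = 90°.
So θ_B = 90° − θ_t = 90° − 55.38° = 34.62°.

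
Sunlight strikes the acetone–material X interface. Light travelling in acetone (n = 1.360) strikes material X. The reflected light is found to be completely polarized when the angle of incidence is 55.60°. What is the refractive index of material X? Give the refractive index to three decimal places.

n ≈ 1.986

Brewster's law: tan θ_B = n₂/n₁ (light incident in acetone, refracted into material X).
n₂ = n₁ tan θ_B = 1.360 × tan 55.60° = 1.986.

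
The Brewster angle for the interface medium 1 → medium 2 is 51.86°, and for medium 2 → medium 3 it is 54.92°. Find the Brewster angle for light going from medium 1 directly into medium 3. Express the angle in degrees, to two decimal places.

θ_B ≈ 61.13°

n₂/n₁ = tan 51.86° = 1.2735 and n₃/n₂ = tan 54.92° = 1.4239.
n₃/n₁ = 1.8134. Then tan θ_B(1→3) = n₃/n₁, so θ_B(1→3) = arctan(1.8134) = 61.13°.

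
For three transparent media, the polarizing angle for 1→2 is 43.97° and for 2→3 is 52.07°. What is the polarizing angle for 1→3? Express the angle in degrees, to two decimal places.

θ_B ≈ 51.07°

n₂/n₁ = tan 43.97° = 0.9647 and n₃/n₂ = tan 52.07° = 1.2832.
Multiplying, n₃/n₁ = 0.9647 × 1.2832 = 1.2378, and θ_B(1→3) = arctan 1.2378 = 51.07°.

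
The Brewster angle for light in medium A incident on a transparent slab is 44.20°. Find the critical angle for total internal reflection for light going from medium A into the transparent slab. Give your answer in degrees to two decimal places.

θ_c ≈ 76.52°

n₂/n₁ = tan 44.20° = 0.9725; the critical angle satisfies sin θ_c = n₂/n₁.
θ_c = arcsin(0.9725) = 76.52°.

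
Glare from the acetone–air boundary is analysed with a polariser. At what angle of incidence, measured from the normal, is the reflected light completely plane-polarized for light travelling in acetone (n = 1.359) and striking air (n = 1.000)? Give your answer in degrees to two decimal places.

θ_B ≈ 36.35°

Brewster's condition: tan θ_B = n₂/n₁ = 1.000/1.359 = 0.7358.
So θ_B = arctan 0.7358 = 36.35°.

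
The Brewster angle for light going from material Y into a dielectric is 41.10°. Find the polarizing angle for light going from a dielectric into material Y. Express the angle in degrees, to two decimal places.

tan θ_B' = n₁/n₂ = 1/tan θ_B, so θ_B' = 90° − θ_B.
θ_B' = 90° − 41.10° = 48.90°.

θ_B' ≈ 48.90°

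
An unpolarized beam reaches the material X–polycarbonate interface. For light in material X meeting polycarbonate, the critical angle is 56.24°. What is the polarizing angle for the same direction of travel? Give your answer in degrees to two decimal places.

n₂/n₁ = sin θ_c = sin 56.24° = 0.8314.
tan θ_B equals the same ratio, so θ_B = arctan(0.8314) = 39.74°.

θ_B ≈ 39.74°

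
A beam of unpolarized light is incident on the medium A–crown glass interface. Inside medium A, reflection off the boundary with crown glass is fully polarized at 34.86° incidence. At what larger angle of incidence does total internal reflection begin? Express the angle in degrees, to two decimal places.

θ_c ≈ 44.15°

tan θ_B = n₂/n₁ = tan 34.86° = 0.6966.
Total internal reflection: sin θ_c = n₂/n₁ = 0.6966.
θ_c = arcsin(0.6966) = 44.15°.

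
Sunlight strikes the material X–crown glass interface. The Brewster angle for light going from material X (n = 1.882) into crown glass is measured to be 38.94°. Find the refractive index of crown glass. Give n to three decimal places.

n ≈ 1.521

Full polarization of the reflected beam means tan θ_B = n₂/n₁, where n₁ is the incident medium (material X).
n₂ = n₁ tan θ_B = 1.882 × tan 38.94° = 1.521.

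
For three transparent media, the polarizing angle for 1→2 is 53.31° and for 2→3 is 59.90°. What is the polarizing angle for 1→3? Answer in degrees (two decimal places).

n₂/n₁ = tan 53.31° = 1.3421 and n₃/n₂ = tan 59.90° = 1.7251.
So n₃/n₁ = (n₂/n₁)(n₃/n₂) = 1.3421 × 1.7251 = 2.3152.
θ_B(1→3) = arctan(2.3152) = 66.64°.

θ_B ≈ 66.64°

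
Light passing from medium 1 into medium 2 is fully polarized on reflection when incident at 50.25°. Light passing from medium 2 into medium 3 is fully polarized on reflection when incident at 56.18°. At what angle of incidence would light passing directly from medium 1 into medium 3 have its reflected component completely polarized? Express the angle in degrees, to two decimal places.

tan θ_B(1→2) = n₂/n₁ = tan 50.25° = 1.2024.
tan θ_B(2→3) = n₃/n₂ = tan 56.18° = 1.4927.
Multiplying, n₃/n₁ = 1.2024 × 1.4927 = 1.7947, and θ_B(1→3) = arctan 1.7947 = 60.87°.

θ_B ≈ 60.87°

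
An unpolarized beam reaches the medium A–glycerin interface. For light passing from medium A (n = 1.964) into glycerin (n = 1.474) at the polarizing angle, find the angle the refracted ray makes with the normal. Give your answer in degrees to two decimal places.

θ_t ≈ 53.11°

θ_B = arctan(n₂/n₁) = arctan(1.474/1.964) = 36.89°.
The refracted ray is perpendicular to the reflected ray, so θ_t = 90° − θ_B = 53.11°.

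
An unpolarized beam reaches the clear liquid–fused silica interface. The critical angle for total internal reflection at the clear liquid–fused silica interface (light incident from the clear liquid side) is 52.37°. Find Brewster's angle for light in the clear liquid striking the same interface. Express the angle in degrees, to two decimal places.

n₂/n₁ = sin θ_c = sin 52.37° = 0.7920.
tan θ_B equals the same ratio, so θ_B = arctan(0.7920) = 38.38°.

θ_B ≈ 38.38°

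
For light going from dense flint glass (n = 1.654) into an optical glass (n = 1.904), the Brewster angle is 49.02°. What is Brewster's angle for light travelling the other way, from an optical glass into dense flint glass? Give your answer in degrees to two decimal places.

θ_B' ≈ 40.98°

tan θ_B' = n₁/n₂ = 1/tan θ_B, so θ_B' = 90° − θ_B.
θ_B' = 90° − 49.02° = 40.98°.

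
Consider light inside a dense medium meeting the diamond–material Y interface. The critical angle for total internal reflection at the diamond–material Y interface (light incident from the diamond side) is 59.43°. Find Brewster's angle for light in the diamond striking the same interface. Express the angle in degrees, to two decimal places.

θ_B ≈ 40.73°

n₂/n₁ = sin θ_c = sin 59.43° = 0.8610.
tan θ_B equals the same ratio, so θ_B = arctan(0.8610) = 40.73°.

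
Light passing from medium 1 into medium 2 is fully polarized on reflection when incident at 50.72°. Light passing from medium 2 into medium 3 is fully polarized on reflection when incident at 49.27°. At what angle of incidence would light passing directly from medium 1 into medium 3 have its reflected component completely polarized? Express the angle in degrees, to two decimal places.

Each Brewster angle gives a ratio: n₂/n₁ = tan 50.72° = 1.2226, n₃/n₂ = tan 49.27° = 1.1614.
n₃/n₁ = 1.4199. Then tan θ_B(1→3) = n₃/n₁, so θ_B(1→3) = arctan(1.4199) = 54.84°.

θ_B ≈ 54.84°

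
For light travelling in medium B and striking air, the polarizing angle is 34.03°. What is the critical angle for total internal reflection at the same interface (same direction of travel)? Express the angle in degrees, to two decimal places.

θ_c ≈ 42.48°

n₂/n₁ = tan 34.03° = 0.6753; the critical angle satisfies sin θ_c = n₂/n₁.
θ_c = arcsin(0.6753) = 42.48°.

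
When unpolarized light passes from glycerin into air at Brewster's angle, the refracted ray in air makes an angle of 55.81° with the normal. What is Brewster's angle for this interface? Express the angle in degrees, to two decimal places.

Brewster's condition makes the reflected and refracted beams perpendicular: θ_B + θ_t = 90°.
θ_B = 90° − 55.81° = 34.19°.

θ_B ≈ 34.19°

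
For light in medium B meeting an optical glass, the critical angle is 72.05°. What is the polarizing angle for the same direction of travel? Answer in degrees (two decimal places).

n₂/n₁ = sin θ_c = sin 72.05° = 0.9513.
tan θ_B equals the same ratio, so θ_B = arctan(0.9513) = 43.57°.

θ_B ≈ 43.57°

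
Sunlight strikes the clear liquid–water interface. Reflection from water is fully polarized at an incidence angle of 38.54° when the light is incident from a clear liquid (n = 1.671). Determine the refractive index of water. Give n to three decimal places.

Brewster's law: tan θ_B = n₂/n₁ (light incident in a clear liquid, refracted into water).
n₂ = n₁ tan θ_B = 1.671 × tan 38.54° = 1.331.

n ≈ 1.331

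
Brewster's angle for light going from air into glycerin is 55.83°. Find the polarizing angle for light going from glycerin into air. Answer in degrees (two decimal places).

The two Brewster angles are complementary: θ_B' = 90° − θ_B = 90° − 55.83° = 34.17°.

θ_B' ≈ 34.17°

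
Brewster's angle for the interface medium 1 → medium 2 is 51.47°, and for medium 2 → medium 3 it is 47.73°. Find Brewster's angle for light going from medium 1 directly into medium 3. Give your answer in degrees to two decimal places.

θ_B ≈ 54.10°

Each Brewster angle gives a ratio: n₂/n₁ = tan 51.47° = 1.2558, n₃/n₂ = tan 47.73° = 1.1001.
n₃/n₁ = 1.3816. Then tan θ_B(1→3) = n₃/n₁, so θ_B(1→3) = arctan(1.3816) = 54.10°.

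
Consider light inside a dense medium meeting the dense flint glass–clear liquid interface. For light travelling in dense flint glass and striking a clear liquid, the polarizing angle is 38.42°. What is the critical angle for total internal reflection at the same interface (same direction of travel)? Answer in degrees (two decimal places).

From Brewster, n₂/n₁ = tan θ_B = tan 38.42° = 0.7932.
Then sin θ_c = n₂/n₁ = 0.7932, so θ_c = arcsin 0.7932 = 52.48°.

θ_c ≈ 52.48°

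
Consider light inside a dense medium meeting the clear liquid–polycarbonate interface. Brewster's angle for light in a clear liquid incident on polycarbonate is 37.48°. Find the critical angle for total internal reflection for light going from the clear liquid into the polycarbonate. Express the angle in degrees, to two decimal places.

n₂/n₁ = tan 37.48° = 0.7668; the critical angle satisfies sin θ_c = n₂/n₁.
θ_c = arcsin(0.7668) = 50.06°.

θ_c ≈ 50.06°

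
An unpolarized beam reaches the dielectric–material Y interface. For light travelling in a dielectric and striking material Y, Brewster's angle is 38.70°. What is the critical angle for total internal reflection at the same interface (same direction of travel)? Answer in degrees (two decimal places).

θ_c ≈ 53.24°

From Brewster, n₂/n₁ = tan θ_B = tan 38.70° = 0.8012.
Then sin θ_c = n₂/n₁ = 0.8012, so θ_c = arcsin 0.8012 = 53.24°.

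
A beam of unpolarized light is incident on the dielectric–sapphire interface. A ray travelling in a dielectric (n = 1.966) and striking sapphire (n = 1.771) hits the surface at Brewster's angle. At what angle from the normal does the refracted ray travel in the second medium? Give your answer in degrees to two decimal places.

θ_B = arctan(n₂/n₁) = arctan(1.771/1.966) = 42.01°.
Since θ_B + θ_t = 90° at Brewster incidence, θ_t = 90° − 42.01° = 47.99°.

θ_t ≈ 47.99°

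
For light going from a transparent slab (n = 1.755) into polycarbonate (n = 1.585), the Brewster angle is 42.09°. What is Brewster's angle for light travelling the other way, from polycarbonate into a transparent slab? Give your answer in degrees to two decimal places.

The two Brewster angles are complementary: θ_B' = 90° − θ_B = 90° − 42.09° = 47.91°.

θ_B' ≈ 47.91°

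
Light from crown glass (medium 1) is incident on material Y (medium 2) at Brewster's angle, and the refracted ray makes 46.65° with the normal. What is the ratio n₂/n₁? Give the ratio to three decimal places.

At Brewster incidence θ_B = 90° − θ_t = 90° − 46.65° = 43.35°.
tan θ_B = n₂/n₁, so n₂/n₁ = tan 43.35° = 0.944.

n₂/n₁ ≈ 0.944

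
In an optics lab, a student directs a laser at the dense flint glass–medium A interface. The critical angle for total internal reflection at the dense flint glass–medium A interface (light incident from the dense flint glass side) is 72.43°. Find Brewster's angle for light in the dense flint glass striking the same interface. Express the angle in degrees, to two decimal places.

sin θ_c = n₂/n₁, so n₂/n₁ = sin 72.43° = 0.9533.
Brewster: tan θ_B = n₂/n₁ = 0.9533.
θ_B = arctan(0.9533) = 43.63°.

θ_B ≈ 43.63°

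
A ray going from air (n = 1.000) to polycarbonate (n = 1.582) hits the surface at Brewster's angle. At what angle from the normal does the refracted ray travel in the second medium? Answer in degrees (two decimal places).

θ_B = arctan(n₂/n₁) = arctan(1.582/1.000) = 57.70°.
Since θ_B + θ_t = 90° at Brewster incidence, θ_t = 90° − 57.70° = 32.30°.

θ_t ≈ 32.30°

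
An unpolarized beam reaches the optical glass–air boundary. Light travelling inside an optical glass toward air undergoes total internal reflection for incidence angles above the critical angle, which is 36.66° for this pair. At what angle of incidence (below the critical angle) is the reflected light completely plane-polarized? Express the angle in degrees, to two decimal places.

sin θ_c = n₂/n₁, so n₂/n₁ = sin 36.66° = 0.5971.
Brewster: tan θ_B = n₂/n₁ = 0.5971.
θ_B = arctan(0.5971) = 30.84°.

θ_B ≈ 30.84°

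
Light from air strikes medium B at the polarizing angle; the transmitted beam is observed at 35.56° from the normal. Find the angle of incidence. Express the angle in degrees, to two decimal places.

θ_B ≈ 54.44°

At Brewster's angle the reflected and refracted rays are perpendicular, so θ_B + θ_t = 90°.
So θ_B = 90° − θ_t = 90° − 35.56° = 54.44°.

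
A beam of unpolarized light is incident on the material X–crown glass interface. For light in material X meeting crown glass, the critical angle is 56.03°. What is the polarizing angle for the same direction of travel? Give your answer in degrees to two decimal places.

At the critical angle sin θ_c = n₂/n₁, giving n₂/n₁ = sin 56.03° = 0.8293.
Then tan θ_B = n₂/n₁ = 0.8293, so θ_B = arctan 0.8293 = 39.67°.

θ_B ≈ 39.67°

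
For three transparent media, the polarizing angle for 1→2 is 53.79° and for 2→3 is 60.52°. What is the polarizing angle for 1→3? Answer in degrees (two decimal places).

Each Brewster angle gives a ratio: n₂/n₁ = tan 53.79° = 1.3658, n₃/n₂ = tan 60.52° = 1.7689.
Multiplying, n₃/n₁ = 1.3658 × 1.7689 = 2.4161, and θ_B(1→3) = arctan 2.4161 = 67.52°.

θ_B ≈ 67.52°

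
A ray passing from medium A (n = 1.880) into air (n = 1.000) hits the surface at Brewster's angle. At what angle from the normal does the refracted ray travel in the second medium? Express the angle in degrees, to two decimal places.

θ_t ≈ 61.99°

First find Brewster's angle: tan θ_B = 1.000/1.880 = 0.5319, giving θ_B = 28.01°.
At Brewster's angle the reflected and refracted rays are perpendicular, so θ_t = 90° − θ_B = 90° − 28.01° = 61.99°.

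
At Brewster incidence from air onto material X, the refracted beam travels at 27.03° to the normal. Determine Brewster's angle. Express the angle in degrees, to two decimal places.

At Brewster's angle the reflected and refracted rays are perpendicular, so θ_B + θ_t = 90°.
So θ_B = 90° − θ_t = 90° − 27.03° = 62.97°.

θ_B ≈ 62.97°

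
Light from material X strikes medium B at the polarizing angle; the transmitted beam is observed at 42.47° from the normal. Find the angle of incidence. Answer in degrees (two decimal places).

Since the reflected and refracted rays are at right angles at the polarizing angle, θ_B + θ_t = 90°.
θ_B = 90° − 42.47° = 47.53°.

θ_B ≈ 47.53°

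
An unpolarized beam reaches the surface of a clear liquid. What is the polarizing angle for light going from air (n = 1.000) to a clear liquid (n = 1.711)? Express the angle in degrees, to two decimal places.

θ_B ≈ 59.70°

Here n₂/n₁ = 1.711/1.000 = 1.7110, and Brewster's law gives tan θ_B = n₂/n₁.
So θ_B = arctan 1.7110 = 59.70°.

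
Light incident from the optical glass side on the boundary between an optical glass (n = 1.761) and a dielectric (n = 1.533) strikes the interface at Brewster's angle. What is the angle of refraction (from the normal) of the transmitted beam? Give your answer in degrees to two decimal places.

First find Brewster's angle: tan θ_B = 1.533/1.761 = 0.8705, giving θ_B = 41.04°.
The refracted ray is perpendicular to the reflected ray, so θ_t = 90° − θ_B = 48.96°.

θ_t ≈ 48.96°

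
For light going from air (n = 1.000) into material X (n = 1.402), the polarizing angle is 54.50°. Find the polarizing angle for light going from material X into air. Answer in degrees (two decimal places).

θ_B' ≈ 35.50°

The two Brewster angles are complementary: θ_B' = 90° − θ_B = 90° − 54.50° = 35.50°.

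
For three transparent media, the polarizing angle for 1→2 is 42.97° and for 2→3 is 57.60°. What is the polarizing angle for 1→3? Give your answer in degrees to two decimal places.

θ_B ≈ 55.73°

Each Brewster angle gives a ratio: n₂/n₁ = tan 42.97° = 0.9315, n₃/n₂ = tan 57.60° = 1.5757.
n₃/n₁ = 1.4679. Then tan θ_B(1→3) = n₃/n₁, so θ_B(1→3) = arctan(1.4679) = 55.73°.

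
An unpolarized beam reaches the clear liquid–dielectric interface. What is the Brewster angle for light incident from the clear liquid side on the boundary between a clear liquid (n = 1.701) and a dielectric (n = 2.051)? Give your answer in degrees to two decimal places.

tan θ_B = n₂/n₁ = 2.051/1.701 = 1.2058.
θ_B = arctan(1.2058) = 50.33°.

θ_B ≈ 50.33°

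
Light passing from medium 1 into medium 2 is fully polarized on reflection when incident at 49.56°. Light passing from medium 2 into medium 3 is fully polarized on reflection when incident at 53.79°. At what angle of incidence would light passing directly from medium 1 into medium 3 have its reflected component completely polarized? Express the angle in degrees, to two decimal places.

n₂/n₁ = tan 49.56° = 1.1733 and n₃/n₂ = tan 53.79° = 1.3658.
n₃/n₁ = 1.6026. Then tan θ_B(1→3) = n₃/n₁, so θ_B(1→3) = arctan(1.6026) = 58.04°.

θ_B ≈ 58.04°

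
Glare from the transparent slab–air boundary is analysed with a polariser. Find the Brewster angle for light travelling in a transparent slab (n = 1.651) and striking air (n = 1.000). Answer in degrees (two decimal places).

Here n₂/n₁ = 1.000/1.651 = 0.6057, and Brewster's law gives tan θ_B = n₂/n₁.
θ_B = arctan(0.6057) = 31.20°.

θ_B ≈ 31.20°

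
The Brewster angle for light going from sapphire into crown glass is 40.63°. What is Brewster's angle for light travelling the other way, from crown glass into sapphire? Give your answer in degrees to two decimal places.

θ_B' ≈ 49.37°

tan θ_B' = n₁/n₂ = 1/tan θ_B, so θ_B' = 90° − θ_B.
θ_B' = 90° − 40.63° = 49.37°.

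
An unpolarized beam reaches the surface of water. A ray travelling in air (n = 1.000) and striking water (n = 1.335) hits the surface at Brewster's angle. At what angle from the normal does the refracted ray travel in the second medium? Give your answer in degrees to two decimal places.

tan θ_B = n₂/n₁ = 1.335/1.000 = 1.3350, so θ_B = 53.16°.
At Brewster's angle the reflected and refracted rays are perpendicular, so θ_t = 90° − θ_B = 90° − 53.16° = 36.84°.

θ_t ≈ 36.84°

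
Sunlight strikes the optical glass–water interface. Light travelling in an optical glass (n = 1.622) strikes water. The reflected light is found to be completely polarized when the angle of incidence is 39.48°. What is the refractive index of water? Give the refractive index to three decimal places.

Full polarization of the reflected beam means tan θ_B = n₂/n₁, where n₁ is the incident medium (an optical glass).
n₂ = n₁ tan θ_B = 1.622 × tan 39.48° = 1.336.

n ≈ 1.336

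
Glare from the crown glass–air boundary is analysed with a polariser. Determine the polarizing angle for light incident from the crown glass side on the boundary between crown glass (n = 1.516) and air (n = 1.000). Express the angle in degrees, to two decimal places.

tan θ_B = n₂/n₁ = 1.000/1.516 = 0.6596. Taking the arctangent, θ_B = 33.41°.

θ_B ≈ 33.41°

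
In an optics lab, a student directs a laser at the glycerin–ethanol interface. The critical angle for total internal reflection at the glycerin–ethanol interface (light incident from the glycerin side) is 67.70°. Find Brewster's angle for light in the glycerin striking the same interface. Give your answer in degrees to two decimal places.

θ_B ≈ 42.78°

At the critical angle sin θ_c = n₂/n₁, giving n₂/n₁ = sin 67.70° = 0.9252.
Then tan θ_B = n₂/n₁ = 0.9252, so θ_B = arctan 0.9252 = 42.78°.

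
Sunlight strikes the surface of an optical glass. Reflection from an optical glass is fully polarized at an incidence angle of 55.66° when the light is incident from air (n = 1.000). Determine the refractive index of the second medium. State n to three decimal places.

n ≈ 1.464

Brewster's law: tan θ_B = n₂/n₁ (light incident in air, refracted into an optical glass).
n₂ = n₁ tan θ_B = 1.000 × tan 55.66° = 1.464.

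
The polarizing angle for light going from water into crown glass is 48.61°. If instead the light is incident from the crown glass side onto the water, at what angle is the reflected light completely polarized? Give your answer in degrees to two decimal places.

θ_B' ≈ 41.39°

tan θ_B' = n₁/n₂ = 1/tan θ_B, so θ_B' = 90° − θ_B.
θ_B' = 90° − 48.61° = 41.39°.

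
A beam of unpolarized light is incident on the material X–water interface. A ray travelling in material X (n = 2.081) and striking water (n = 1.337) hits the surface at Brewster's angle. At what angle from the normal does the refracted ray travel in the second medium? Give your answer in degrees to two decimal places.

First find Brewster's angle: tan θ_B = 1.337/2.081 = 0.6425, giving θ_B = 32.72°.
The refracted ray is perpendicular to the reflected ray, so θ_t = 90° − θ_B = 57.28°.

θ_t ≈ 57.28°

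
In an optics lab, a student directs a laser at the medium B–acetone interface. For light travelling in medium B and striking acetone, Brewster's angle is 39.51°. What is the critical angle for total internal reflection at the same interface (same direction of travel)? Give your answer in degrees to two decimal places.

tan θ_B = n₂/n₁ = tan 39.51° = 0.8246.
Total internal reflection: sin θ_c = n₂/n₁ = 0.8246.
θ_c = arcsin(0.8246) = 55.55°.

θ_c ≈ 55.55°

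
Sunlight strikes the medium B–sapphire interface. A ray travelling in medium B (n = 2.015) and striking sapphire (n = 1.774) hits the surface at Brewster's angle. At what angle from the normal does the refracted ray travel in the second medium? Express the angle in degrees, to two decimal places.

θ_t ≈ 48.64°

tan θ_B = n₂/n₁ = 1.774/2.015 = 0.8804, so θ_B = 41.36°.
The refracted ray is perpendicular to the reflected ray, so θ_t = 90° − θ_B = 48.64°.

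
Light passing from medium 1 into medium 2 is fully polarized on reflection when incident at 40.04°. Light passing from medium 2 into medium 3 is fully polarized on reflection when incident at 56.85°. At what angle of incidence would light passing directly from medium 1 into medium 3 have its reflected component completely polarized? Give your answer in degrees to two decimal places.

Each Brewster angle gives a ratio: n₂/n₁ = tan 40.04° = 0.8403, n₃/n₂ = tan 56.85° = 1.5311.
Multiplying, n₃/n₁ = 0.8403 × 1.5311 = 1.2865, and θ_B(1→3) = arctan 1.2865 = 52.14°.

θ_B ≈ 52.14°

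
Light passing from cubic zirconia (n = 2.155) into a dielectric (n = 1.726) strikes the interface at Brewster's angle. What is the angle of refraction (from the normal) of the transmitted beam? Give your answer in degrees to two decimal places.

First find Brewster's angle: tan θ_B = 1.726/2.155 = 0.8009, giving θ_B = 38.69°.
The refracted ray is perpendicular to the reflected ray, so θ_t = 90° − θ_B = 51.31°.

θ_t ≈ 51.31°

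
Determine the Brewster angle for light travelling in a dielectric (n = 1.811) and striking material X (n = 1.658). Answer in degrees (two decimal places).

θ_B ≈ 42.47°

Here n₂/n₁ = 1.658/1.811 = 0.9155, and Brewster's law gives tan θ_B = n₂/n₁.
θ_B = arctan(0.9155) = 42.47°.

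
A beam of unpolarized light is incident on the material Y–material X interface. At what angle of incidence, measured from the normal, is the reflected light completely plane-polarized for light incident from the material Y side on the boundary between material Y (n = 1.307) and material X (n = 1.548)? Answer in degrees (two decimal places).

The reflected p-component vanishes when tan θ_B = n₂/n₁.
Here n₂/n₁ = 1.548/1.307 = 1.1844, and Brewster's law gives tan θ_B = n₂/n₁.
θ_B = arctan(1.1844) = 49.83°.

θ_B ≈ 49.83°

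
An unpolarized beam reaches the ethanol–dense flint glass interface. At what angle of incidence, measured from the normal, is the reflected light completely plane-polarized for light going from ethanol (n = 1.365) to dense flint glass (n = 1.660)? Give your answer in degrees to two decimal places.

Brewster's condition: tan θ_B = n₂/n₁ = 1.660/1.365 = 1.2161.
So θ_B = arctan 1.2161 = 50.57°.

θ_B ≈ 50.57°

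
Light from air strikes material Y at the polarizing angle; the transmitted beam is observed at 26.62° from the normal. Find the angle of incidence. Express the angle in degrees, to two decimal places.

At Brewster's angle the reflected and refracted rays are perpendicular, so θ_B + θ_t = 90°.
θ_B = 90° − 26.62° = 63.38°.

θ_B ≈ 63.38°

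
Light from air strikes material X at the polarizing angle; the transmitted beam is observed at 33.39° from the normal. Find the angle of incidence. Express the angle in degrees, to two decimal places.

θ_B ≈ 56.61°

At Brewster's angle the reflected and refracted rays are perpendicular, so θ_B + θ_t = 90°.
θ_B = 90° − 33.39° = 56.61°.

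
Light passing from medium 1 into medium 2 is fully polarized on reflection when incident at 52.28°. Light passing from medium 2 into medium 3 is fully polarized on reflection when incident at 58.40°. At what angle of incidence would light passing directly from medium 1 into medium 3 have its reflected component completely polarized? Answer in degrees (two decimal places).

Each Brewster angle gives a ratio: n₂/n₁ = tan 52.28° = 1.2929, n₃/n₂ = tan 58.40° = 1.6255.
So n₃/n₁ = (n₂/n₁)(n₃/n₂) = 1.2929 × 1.6255 = 2.1016.
θ_B(1→3) = arctan(2.1016) = 64.55°.

θ_B ≈ 64.55°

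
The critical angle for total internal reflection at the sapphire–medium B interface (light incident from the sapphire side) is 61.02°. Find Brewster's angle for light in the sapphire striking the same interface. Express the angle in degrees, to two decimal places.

θ_B ≈ 41.18°

sin θ_c = n₂/n₁, so n₂/n₁ = sin 61.02° = 0.8748.
Brewster: tan θ_B = n₂/n₁ = 0.8748.
θ_B = arctan(0.8748) = 41.18°.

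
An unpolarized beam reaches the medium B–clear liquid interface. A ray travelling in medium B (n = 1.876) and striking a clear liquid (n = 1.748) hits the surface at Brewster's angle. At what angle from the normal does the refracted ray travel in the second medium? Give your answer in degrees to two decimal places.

θ_t ≈ 47.02°

θ_B = arctan(n₂/n₁) = arctan(1.748/1.876) = 42.98°.
Since θ_B + θ_t = 90° at Brewster incidence, θ_t = 90° − 42.98° = 47.02°.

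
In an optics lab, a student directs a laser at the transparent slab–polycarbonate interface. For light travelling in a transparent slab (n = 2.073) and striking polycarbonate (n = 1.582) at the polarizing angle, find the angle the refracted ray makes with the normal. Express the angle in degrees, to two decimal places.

θ_t ≈ 52.65°

θ_B = arctan(n₂/n₁) = arctan(1.582/2.073) = 37.35°.
Since θ_B + θ_t = 90° at Brewster incidence, θ_t = 90° − 37.35° = 52.65°.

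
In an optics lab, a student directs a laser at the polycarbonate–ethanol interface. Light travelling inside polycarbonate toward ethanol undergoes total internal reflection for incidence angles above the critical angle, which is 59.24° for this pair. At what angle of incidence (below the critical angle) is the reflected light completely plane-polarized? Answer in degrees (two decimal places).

θ_B ≈ 40.67°

At the critical angle sin θ_c = n₂/n₁, giving n₂/n₁ = sin 59.24° = 0.8593.
Then tan θ_B = n₂/n₁ = 0.8593, so θ_B = arctan 0.8593 = 40.67°.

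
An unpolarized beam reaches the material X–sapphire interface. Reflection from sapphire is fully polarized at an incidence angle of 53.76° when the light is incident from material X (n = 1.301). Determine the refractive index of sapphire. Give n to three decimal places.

Brewster's law: tan θ_B = n₂/n₁ (light incident in material X, refracted into sapphire).
n₂ = n₁ tan θ_B = 1.301 × tan 53.76° = 1.775.

n ≈ 1.775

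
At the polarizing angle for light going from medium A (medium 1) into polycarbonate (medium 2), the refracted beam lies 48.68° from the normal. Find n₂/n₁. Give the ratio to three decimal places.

θ_B + θ_t = 90°, so θ_B = 90° − 48.68° = 41.32°.
Then n₂/n₁ = tan θ_B = tan 41.32° = 0.879.

n₂/n₁ ≈ 0.879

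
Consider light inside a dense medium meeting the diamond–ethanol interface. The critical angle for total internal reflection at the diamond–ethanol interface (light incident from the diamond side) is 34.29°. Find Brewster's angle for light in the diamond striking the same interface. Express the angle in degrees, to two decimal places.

sin θ_c = n₂/n₁, so n₂/n₁ = sin 34.29° = 0.5634.
Brewster: tan θ_B = n₂/n₁ = 0.5634.
θ_B = arctan(0.5634) = 29.40°.

θ_B ≈ 29.40°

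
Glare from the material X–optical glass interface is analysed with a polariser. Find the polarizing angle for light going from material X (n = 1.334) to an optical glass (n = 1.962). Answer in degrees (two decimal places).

Brewster's condition: tan θ_B = n₂/n₁ = 1.962/1.334 = 1.4708.
So θ_B = arctan 1.4708 = 55.79°.

θ_B ≈ 55.79°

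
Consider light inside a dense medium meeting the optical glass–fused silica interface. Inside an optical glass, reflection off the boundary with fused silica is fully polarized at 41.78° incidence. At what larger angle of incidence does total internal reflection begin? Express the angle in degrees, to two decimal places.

θ_c ≈ 63.31°

n₂/n₁ = tan 41.78° = 0.8935; the critical angle satisfies sin θ_c = n₂/n₁.
θ_c = arcsin(0.8935) = 63.31°.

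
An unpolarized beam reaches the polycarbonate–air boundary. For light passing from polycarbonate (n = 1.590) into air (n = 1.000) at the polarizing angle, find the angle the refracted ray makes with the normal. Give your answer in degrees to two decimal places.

θ_t ≈ 57.83°

First find Brewster's angle: tan θ_B = 1.000/1.590 = 0.6289, giving θ_B = 32.17°.
Since θ_B + θ_t = 90° at Brewster incidence, θ_t = 90° − 32.17° = 57.83°.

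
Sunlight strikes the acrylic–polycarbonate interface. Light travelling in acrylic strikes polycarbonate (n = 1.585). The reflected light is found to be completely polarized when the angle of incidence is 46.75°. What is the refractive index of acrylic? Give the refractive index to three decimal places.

At the Brewster angle, tan θ_B = n₂/n₁ with n₁ on the incident side (acrylic) and n₂ on the transmitted side (polycarbonate).
n₁ = n₂ / tan θ_B = 1.585 / tan 46.75° = 1.491.

n ≈ 1.491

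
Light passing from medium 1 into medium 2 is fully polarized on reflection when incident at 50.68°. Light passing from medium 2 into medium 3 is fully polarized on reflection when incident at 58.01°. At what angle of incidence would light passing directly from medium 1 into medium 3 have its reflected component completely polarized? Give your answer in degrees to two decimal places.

n₂/n₁ = tan 50.68° = 1.2209 and n₃/n₂ = tan 58.01° = 1.6010.
n₃/n₁ = 1.9546. Then tan θ_B(1→3) = n₃/n₁, so θ_B(1→3) = arctan(1.9546) = 62.91°.

θ_B ≈ 62.91°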